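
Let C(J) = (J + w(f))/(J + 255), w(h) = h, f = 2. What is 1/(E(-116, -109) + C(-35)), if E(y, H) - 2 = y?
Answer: -20/2283 ≈ -0.0087604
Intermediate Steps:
E(y, H) = 2 + y
C(J) = (2 + J)/(255 + J) (C(J) = (J + 2)/(J + 255) = (2 + J)/(255 + J))
1/(E(-116, -109) + C(-35)) = 1/((2 - 116) + (2 - 35)/(255 - 35)) = 1/(-114 - 33/220) = 1/(-114 + (1/220)*(-33)) = 1/(-114 - 3/20) = 1/(-2283/20) = -20/2283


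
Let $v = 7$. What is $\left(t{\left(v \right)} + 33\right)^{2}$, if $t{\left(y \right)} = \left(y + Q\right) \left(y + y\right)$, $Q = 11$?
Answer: $81225$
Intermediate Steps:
$t{\left(y \right)} = 2 y \left(11 + y\right)$ ($t{\left(y \right)} = \left(y + 11\right) \left(y + y\right) = \left(11 + y\right) 2 y = 2 y \left(11 + y\right)$)
$\left(t{\left(v \right)} + 33\right)^{2} = \left(2 \cdot 7 \left(11 + 7\right) + 33\right)^{2} = \left(2 \cdot 7 \cdot 18 + 33\right)^{2} = \left(252 + 33\right)^{2} = 285^{2} = 81225$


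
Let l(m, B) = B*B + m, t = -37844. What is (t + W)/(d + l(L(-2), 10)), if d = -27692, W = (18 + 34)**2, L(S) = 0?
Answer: 8785/6898 ≈ 1.2736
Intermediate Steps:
W = 2704 (W = 52**2 = 2704)
l(m, B) = m + B**2 (l(m, B) = B**2 + m = m + B**2)
(t + W)/(d + l(L(-2), 10)) = (-37844 + 2704)/(-27692 + (0 + 10**2)) = -35140/(-27692 + (0 + 100)) = -35140/(-27692 + 100) = -35140/(-27592) = -35140*(-1/27592) = 8785/6898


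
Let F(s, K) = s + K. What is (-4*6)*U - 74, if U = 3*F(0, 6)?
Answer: -506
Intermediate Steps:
F(s, K) = K + s
U = 18 (U = 3*(6 + 0) = 3*6 = 18)
(-4*6)*U - 74 = -4*6*18 - 74 = -24*18 - 74 = -432 - 74 = -506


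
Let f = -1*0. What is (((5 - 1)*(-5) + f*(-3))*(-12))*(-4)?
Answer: -960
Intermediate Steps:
f = 0
(((5 - 1)*(-5) + f*(-3))*(-12))*(-4) = (((5 - 1)*(-5) + 0*(-3))*(-12))*(-4) = ((4*(-5) + 0)*(-12))*(-4) = ((-20 + 0)*(-12))*(-4) = -20*(-12)*(-4) = 240*(-4) = -960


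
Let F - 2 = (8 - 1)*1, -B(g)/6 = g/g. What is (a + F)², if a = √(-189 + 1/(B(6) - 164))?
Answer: (1530 + I*√5462270)²/28900 ≈ -108.01 + 247.46*I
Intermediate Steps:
B(g) = -6 (B(g) = -6*g/g = -6*1 = -6)
F = 9 (F = 2 + (8 - 1)*1 = 2 + 7*1 = 2 + 7 = 9)
a = I*√5462270/170 (a = √(-189 + 1/(-6 - 164)) = √(-189 + 1/(-170)) = √(-189 - 1/170) = √(-32131/170) = I*√5462270/170 ≈ 13.748*I)
(a + F)² = (I*√5462270/170 + 9)² = (9 + I*√5462270/170)²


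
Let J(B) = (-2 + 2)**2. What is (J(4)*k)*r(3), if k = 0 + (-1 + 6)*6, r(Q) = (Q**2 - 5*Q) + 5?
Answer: 0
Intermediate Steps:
r(Q) = 5 + Q**2 - 5*Q
J(B) = 0 (J(B) = 0**2 = 0)
k = 30 (k = 0 + 5*6 = 0 + 30 = 30)
(J(4)*k)*r(3) = (0*30)*(5 + 3**2 - 5*3) = 0*(5 + 9 - 15) = 0*(-1) = 0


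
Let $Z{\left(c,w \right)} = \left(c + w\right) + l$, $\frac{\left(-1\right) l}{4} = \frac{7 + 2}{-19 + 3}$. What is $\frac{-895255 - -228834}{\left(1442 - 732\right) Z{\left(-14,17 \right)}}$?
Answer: $- \frac{190406}{1065} \approx -178.78$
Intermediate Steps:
$l = \frac{9}{4}$ ($l = - 4 \frac{7 + 2}{-19 + 3} = - 4 \frac{9}{-16} = - 4 \cdot 9 \left(- \frac{1}{16}\right) = \left(-4\right) \left(- \frac{9}{16}\right) = \frac{9}{4} \approx 2.25$)
$Z{\left(c,w \right)} = \frac{9}{4} + c + w$ ($Z{\left(c,w \right)} = \left(c + w\right) + \frac{9}{4} = \frac{9}{4} + c + w$)
$\frac{-895255 - -228834}{\left(1442 - 732\right) Z{\left(-14,17 \right)}} = \frac{-895255 - -228834}{\left(1442 - 732\right) \left(\frac{9}{4} - 14 + 17\right)} = \frac{-895255 + 228834}{710 \cdot \frac{21}{4}} = - \frac{666421}{\frac{7455}{2}} = \left(-666421\right) \frac{2}{7455} = - \frac{190406}{1065}$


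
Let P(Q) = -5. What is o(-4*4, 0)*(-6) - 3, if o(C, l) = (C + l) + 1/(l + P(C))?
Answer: 471/5 ≈ 94.200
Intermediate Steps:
o(C, l) = C + l + 1/(-5 + l) (o(C, l) = (C + l) + 1/(l - 5) = (C + l) + 1/(-5 + l) = C + l + 1/(-5 + l))
o(-4*4, 0)*(-6) - 3 = ((1 + 0**2 - (-20)*4 - 5*0 - 4*4*0)/(-5 + 0))*(-6) - 3 = ((1 + 0 - 5*(-16) + 0 - 16*0)/(-5))*(-6) - 3 = -(1 + 0 + 80 + 0 + 0)/5*(-6) - 3 = -1/5*81*(-6) - 3 = -81/5*(-6) - 3 = 486/5 - 3 = 471/5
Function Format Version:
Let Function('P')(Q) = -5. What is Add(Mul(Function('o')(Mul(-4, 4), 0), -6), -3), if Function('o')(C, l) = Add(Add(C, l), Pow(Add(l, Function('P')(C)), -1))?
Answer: Rational(471, 5) ≈ 94.200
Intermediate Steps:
Function('o')(C, l) = Add(C, l, Pow(Add(-5, l), -1)) (Function('o')(C, l) = Add(Add(C, l), Pow(Add(l, -5), -1)) = Add(Add(C, l), Pow(Add(-5, l), -1)) = Add(C, l, Pow(Add(-5, l), -1)))
Add(Mul(Function('o')(Mul(-4, 4), 0), -6), -3) = Add(Mul(Mul(Pow(Add(-5, 0), -1), Add(1, Pow(0, 2), Mul(-5, Mul(-4, 4)), Mul(-5, 0), Mul(Mul(-4, 4), 0))), -6), -3) = Add(Mul(Mul(Pow(-5, -1), Add(1, 0, Mul(-5, -16), 0, Mul(-16, 0))), -6), -3) = Add(Mul(Mul(Rational(-1, 5), Add(1, 0, 80, 0, 0)), -6), -3) = Add(Mul(Mul(Rational(-1, 5), 81), -6), -3) = Add(Mul(Rational(-81, 5), -6), -3) = Add(Rational(486, 5), -3) = Rational(471, 5)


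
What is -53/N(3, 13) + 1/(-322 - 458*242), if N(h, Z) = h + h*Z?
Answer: -1667387/1321320 ≈ -1.2619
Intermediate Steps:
N(h, Z) = h + Z*h
-53/N(3, 13) + 1/(-322 - 458*242) = -53*1/(3*(1 + 13)) + 1/(-322 - 458*242) = -53/(3*14) + (1/242)/(-780) = -53/42 - 1/780*1/242 = -53*1/42 - 1/188760 = -53/42 - 1/188760 = -1667387/1321320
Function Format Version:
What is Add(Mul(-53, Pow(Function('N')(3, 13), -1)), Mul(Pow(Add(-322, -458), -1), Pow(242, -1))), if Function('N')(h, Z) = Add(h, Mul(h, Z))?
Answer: Rational(-1667387, 1321320) ≈ -1.2619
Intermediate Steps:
Function('N')(h, Z) = Add(h, Mul(Z, h))
Add(Mul(-53, Pow(Function('N')(3, 13), -1)), Mul(Pow(Add(-322, -458), -1), Pow(242, -1))) = Add(Mul(-53, Pow(Mul(3, Add(1, 13)), -1)), Mul(Pow(Add(-322, -458), -1), Pow(242, -1))) = Add(Mul(-53, Pow(Mul(3, 14), -1)), Mul(Pow(-780, -1), Rational(1, 242))) = Add(Mul(-53, Pow(42, -1)), Mul(Rational(-1, 780), Rational(1, 242))) = Add(Mul(-53, Rational(1, 42)), Rational(-1, 188760)) = Add(Rational(-53, 42), Rational(-1, 188760)) = Rational(-1667387, 1321320)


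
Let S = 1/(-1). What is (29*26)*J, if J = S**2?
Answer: 754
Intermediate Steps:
S = -1
J = 1 (J = (-1)**2 = 1)
(29*26)*J = (29*26)*1 = 754*1 = 754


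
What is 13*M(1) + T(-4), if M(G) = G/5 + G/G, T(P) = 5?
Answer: 103/5 ≈ 20.600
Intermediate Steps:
M(G) = 1 + G/5 (M(G) = G*(⅕) + 1 = G/5 + 1 = 1 + G/5)
13*M(1) + T(-4) = 13*(1 + (⅕)*1) + 5 = 13*(1 + ⅕) + 5 = 13*(6/5) + 5 = 78/5 + 5 = 103/5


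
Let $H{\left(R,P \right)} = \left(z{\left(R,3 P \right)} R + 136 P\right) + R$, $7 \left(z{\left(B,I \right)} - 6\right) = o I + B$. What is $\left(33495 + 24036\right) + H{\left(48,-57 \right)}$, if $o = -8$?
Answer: $\frac{418773}{7} \approx 59825.0$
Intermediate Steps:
$z{\left(B,I \right)} = 6 - \frac{8 I}{7} + \frac{B}{7}$ ($z{\left(B,I \right)} = 6 + \frac{- 8 I + B}{7} = 6 + \frac{B - 8 I}{7} = 6 + \left(- \frac{8 I}{7} + \frac{B}{7}\right) = 6 - \frac{8 I}{7} + \frac{B}{7}$)
$H{\left(R,P \right)} = R + 136 P + R \left(6 - \frac{24 P}{7} + \frac{R}{7}\right)$ ($H{\left(R,P \right)} = \left(\left(6 - \frac{8 \cdot 3 P}{7} + \frac{R}{7}\right) R + 136 P\right) + R = \left(\left(6 - \frac{24 P}{7} + \frac{R}{7}\right) R + 136 P\right) + R = \left(R \left(6 - \frac{24 P}{7} + \frac{R}{7}\right) + 136 P\right) + R = \left(136 P + R \left(6 - \frac{24 P}{7} + \frac{R}{7}\right)\right) + R = R + 136 P + R \left(6 - \frac{24 P}{7} + \frac{R}{7}\right)$)
$\left(33495 + 24036\right) + H{\left(48,-57 \right)} = \left(33495 + 24036\right) + \left(48 + 136 \left(-57\right) + \frac{1}{7} \cdot 48 \left(42 + 48 - -1368\right)\right) = 57531 + \left(48 - 7752 + \frac{1}{7} \cdot 48 \left(42 + 48 + 1368\right)\right) = 57531 + \left(48 - 7752 + \frac{1}{7} \cdot 48 \cdot 1458\right) = 57531 + \left(48 - 7752 + \frac{69984}{7}\right) = 57531 + \frac{16056}{7} = \frac{418773}{7}$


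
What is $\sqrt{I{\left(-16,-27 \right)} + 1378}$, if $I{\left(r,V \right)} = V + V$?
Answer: $2 \sqrt{331} \approx 36.387$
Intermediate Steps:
$I{\left(r,V \right)} = 2 V$
$\sqrt{I{\left(-16,-27 \right)} + 1378} = \sqrt{2 \left(-27\right) + 1378} = \sqrt{-54 + 1378} = \sqrt{1324} = 2 \sqrt{331}$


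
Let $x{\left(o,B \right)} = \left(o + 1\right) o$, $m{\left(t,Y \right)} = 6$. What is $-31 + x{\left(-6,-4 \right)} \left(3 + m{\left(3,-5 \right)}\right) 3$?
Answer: $779$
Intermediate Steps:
$x{\left(o,B \right)} = o \left(1 + o\right)$ ($x{\left(o,B \right)} = \left(1 + o\right) o = o \left(1 + o\right)$)
$-31 + x{\left(-6,-4 \right)} \left(3 + m{\left(3,-5 \right)}\right) 3 = -31 + - 6 \left(1 - 6\right) \left(3 + 6\right) 3 = -31 + \left(-6\right) \left(-5\right) 9 \cdot 3 = -31 + 30 \cdot 27 = -31 + 810 = 779$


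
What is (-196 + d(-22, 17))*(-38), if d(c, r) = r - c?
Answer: 5966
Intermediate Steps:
(-196 + d(-22, 17))*(-38) = (-196 + (17 - 1*(-22)))*(-38) = (-196 + (17 + 22))*(-38) = (-196 + 39)*(-38) = -157*(-38) = 5966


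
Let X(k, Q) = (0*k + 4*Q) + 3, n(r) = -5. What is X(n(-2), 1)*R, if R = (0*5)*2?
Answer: 0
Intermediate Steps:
R = 0 (R = 0*2 = 0)
X(k, Q) = 3 + 4*Q (X(k, Q) = (0 + 4*Q) + 3 = 4*Q + 3 = 3 + 4*Q)
X(n(-2), 1)*R = (3 + 4*1)*0 = (3 + 4)*0 = 7*0 = 0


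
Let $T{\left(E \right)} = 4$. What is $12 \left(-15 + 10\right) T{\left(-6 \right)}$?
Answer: $-240$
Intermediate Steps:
$12 \left(-15 + 10\right) T{\left(-6 \right)} = 12 \left(-15 + 10\right) 4 = 12 \left(-5\right) 4 = \left(-60\right) 4 = -240$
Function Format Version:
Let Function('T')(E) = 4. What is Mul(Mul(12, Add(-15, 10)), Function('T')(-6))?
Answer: -240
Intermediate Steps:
Mul(Mul(12, Add(-15, 10)), Function('T')(-6)) = Mul(Mul(12, Add(-15, 10)), 4) = Mul(Mul(12, -5), 4) = Mul(-60, 4) = -240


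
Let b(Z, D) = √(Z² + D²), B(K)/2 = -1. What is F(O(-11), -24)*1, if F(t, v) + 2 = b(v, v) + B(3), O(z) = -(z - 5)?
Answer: -4 + 24*√2 ≈ 29.941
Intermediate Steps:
B(K) = -2 (B(K) = 2*(-1) = -2)
b(Z, D) = √(D² + Z²)
O(z) = 5 - z (O(z) = -(-5 + z) = 5 - z)
F(t, v) = -4 + √2*√(v²) (F(t, v) = -2 + (√(v² + v²) - 2) = -2 + (√(2*v²) - 2) = -2 + (√2*√(v²) - 2) = -2 + (-2 + √2*√(v²)) = -4 + √2*√(v²))
F(O(-11), -24)*1 = (-4 + √2*√((-24)²))*1 = (-4 + √2*√576)*1 = (-4 + √2*24)*1 = (-4 + 24*√2)*1 = -4 + 24*√2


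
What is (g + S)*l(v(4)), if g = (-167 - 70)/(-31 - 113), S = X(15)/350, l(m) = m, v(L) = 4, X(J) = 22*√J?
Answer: 79/12 + 44*√15/175 ≈ 7.5571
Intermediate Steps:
S = 11*√15/175 (S = (22*√15)/350 = (22*√15)*(1/350) = 11*√15/175 ≈ 0.24344)
g = 79/48 (g = -237/(-144) = -237*(-1/144) = 79/48 ≈ 1.6458)
(g + S)*l(v(4)) = (79/48 + 11*√15/175)*4 = 79/12 + 44*√15/175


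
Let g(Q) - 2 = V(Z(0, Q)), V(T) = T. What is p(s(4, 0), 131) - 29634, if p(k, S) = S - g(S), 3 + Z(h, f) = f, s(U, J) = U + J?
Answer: -29633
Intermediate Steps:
s(U, J) = J + U
Z(h, f) = -3 + f
g(Q) = -1 + Q (g(Q) = 2 + (-3 + Q) = -1 + Q)
p(k, S) = 1 (p(k, S) = S - (-1 + S) = S + (1 - S) = 1)
p(s(4, 0), 131) - 29634 = 1 - 29634 = -29633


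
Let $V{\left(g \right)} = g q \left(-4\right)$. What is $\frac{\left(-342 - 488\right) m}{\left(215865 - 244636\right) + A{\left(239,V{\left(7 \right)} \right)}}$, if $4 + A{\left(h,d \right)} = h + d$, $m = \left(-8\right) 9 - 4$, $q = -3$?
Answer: $- \frac{15770}{7113} \approx -2.2171$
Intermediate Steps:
$m = -76$ ($m = -72 - 4 = -76$)
$V{\left(g \right)} = 12 g$ ($V{\left(g \right)} = g \left(-3\right) \left(-4\right) = - 3 g \left(-4\right) = 12 g$)
$A{\left(h,d \right)} = -4 + d + h$ ($A{\left(h,d \right)} = -4 + \left(h + d\right) = -4 + \left(d + h\right) = -4 + d + h$)
$\frac{\left(-342 - 488\right) m}{\left(215865 - 244636\right) + A{\left(239,V{\left(7 \right)} \right)}} = \frac{\left(-342 - 488\right) \left(-76\right)}{\left(215865 - 244636\right) + \left(-4 + 12 \cdot 7 + 239\right)} = \frac{\left(-830\right) \left(-76\right)}{-28771 + \left(-4 + 84 + 239\right)} = \frac{63080}{-28771 + 319} = \frac{63080}{-28452} = 63080 \left(- \frac{1}{28452}\right) = - \frac{15770}{7113}$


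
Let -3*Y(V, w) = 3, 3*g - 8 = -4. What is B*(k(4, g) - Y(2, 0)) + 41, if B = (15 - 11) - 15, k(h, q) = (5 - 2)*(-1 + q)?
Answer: 19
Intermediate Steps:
g = 4/3 (g = 8/3 + (⅓)*(-4) = 8/3 - 4/3 = 4/3 ≈ 1.3333)
Y(V, w) = -1 (Y(V, w) = -⅓*3 = -1)
k(h, q) = -3 + 3*q (k(h, q) = 3*(-1 + q) = -3 + 3*q)
B = -11 (B = 4 - 15 = -11)
B*(k(4, g) - Y(2, 0)) + 41 = -11*((-3 + 3*(4/3)) - 1*(-1)) + 41 = -11*((-3 + 4) + 1) + 41 = -11*(1 + 1) + 41 = -11*2 + 41 = -22 + 41 = 19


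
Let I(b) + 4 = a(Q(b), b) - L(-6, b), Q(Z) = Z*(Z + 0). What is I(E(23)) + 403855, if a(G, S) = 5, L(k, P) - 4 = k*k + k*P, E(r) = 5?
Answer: 403846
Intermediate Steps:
Q(Z) = Z**2 (Q(Z) = Z*Z = Z**2)
L(k, P) = 4 + k**2 + P*k (L(k, P) = 4 + (k*k + k*P) = 4 + (k**2 + P*k) = 4 + k**2 + P*k)
I(b) = -39 + 6*b (I(b) = -4 + (5 - (4 + (-6)**2 + b*(-6))) = -4 + (5 - (4 + 36 - 6*b)) = -4 + (5 - (40 - 6*b)) = -4 + (5 + (-40 + 6*b)) = -4 + (-35 + 6*b) = -39 + 6*b)
I(E(23)) + 403855 = (-39 + 6*5) + 403855 = (-39 + 30) + 403855 = -9 + 403855 = 403846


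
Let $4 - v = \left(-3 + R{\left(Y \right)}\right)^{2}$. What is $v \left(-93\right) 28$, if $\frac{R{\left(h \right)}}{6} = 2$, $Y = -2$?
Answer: $200508$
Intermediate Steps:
$R{\left(h \right)} = 12$ ($R{\left(h \right)} = 6 \cdot 2 = 12$)
$v = -77$ ($v = 4 - \left(-3 + 12\right)^{2} = 4 - 9^{2} = 4 - 81 = -77$)
$v \left(-93\right) 28 = \left(-77\right) \left(-93\right) 28 = 7161 \cdot 28 = 200508$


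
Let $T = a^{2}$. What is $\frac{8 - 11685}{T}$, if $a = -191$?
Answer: $- \frac{11677}{36481} \approx -0.32008$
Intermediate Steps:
$T = 36481$ ($T = \left(-191\right)^{2} = 36481$)
$\frac{8 - 11685}{T} = \frac{8 - 11685}{36481} = \left(8 - 11685\right) \frac{1}{36481} = \left(-11677\right) \frac{1}{36481} = - \frac{11677}{36481}$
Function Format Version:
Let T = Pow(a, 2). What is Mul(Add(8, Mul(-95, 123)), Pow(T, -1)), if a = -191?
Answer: Rational(-11677, 36481) ≈ -0.32008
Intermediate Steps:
T = 36481 (T = Pow(-191, 2) = 36481)
Mul(Add(8, Mul(-95, 123)), Pow(T, -1)) = Mul(Add(8, Mul(-95, 123)), Pow(36481, -1)) = Mul(Add(8, -11685), Rational(1, 36481)) = Mul(-11677, Rational(1, 36481)) = Rational(-11677, 36481)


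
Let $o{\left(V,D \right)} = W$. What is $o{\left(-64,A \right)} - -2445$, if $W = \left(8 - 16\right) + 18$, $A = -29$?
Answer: $2455$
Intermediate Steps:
$W = 10$ ($W = -8 + 18 = 10$)
$o{\left(V,D \right)} = 10$
$o{\left(-64,A \right)} - -2445 = 10 - -2445 = 10 + 2445 = 2455$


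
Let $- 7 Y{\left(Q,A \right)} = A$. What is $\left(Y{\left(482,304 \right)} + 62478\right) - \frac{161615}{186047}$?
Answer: $\frac{81309221669}{1302329} \approx 62434.0$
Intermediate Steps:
$Y{\left(Q,A \right)} = - \frac{A}{7}$
$\left(Y{\left(482,304 \right)} + 62478\right) - \frac{161615}{186047} = \left(\left(- \frac{1}{7}\right) 304 + 62478\right) - \frac{161615}{186047} = \left(- \frac{304}{7} + 62478\right) - \frac{161615}{186047} = \frac{437042}{7} - \frac{161615}{186047} = \frac{81309221669}{1302329}$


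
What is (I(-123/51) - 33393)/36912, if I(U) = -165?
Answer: -5593/6152 ≈ -0.90913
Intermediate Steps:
(I(-123/51) - 33393)/36912 = (-165 - 33393)/36912 = -33558*1/36912 = -5593/6152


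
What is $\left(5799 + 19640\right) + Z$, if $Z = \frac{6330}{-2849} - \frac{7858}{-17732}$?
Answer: $\frac{58411338697}{2296294} \approx 25437.0$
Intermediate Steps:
$Z = - \frac{4084369}{2296294}$ ($Z = 6330 \left(- \frac{1}{2849}\right) - - \frac{3929}{8866} = - \frac{6330}{2849} + \frac{3929}{8866} = - \frac{4084369}{2296294} \approx -1.7787$)
$\left(5799 + 19640\right) + Z = \left(5799 + 19640\right) - \frac{4084369}{2296294} = 25439 - \frac{4084369}{2296294} = \frac{58411338697}{2296294}$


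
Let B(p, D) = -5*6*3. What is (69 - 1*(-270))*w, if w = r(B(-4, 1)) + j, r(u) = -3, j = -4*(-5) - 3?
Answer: 4746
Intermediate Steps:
B(p, D) = -90 (B(p, D) = -30*3 = -90)
j = 17 (j = 20 - 3 = 17)
w = 14 (w = -3 + 17 = 14)
(69 - 1*(-270))*w = (69 - 1*(-270))*14 = (69 + 270)*14 = 339*14 = 4746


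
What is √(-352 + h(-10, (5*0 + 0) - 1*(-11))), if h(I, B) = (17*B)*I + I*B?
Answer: 2*I*√583 ≈ 48.291*I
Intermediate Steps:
h(I, B) = 18*B*I (h(I, B) = 17*B*I + B*I = 18*B*I)
√(-352 + h(-10, (5*0 + 0) - 1*(-11))) = √(-352 + 18*((5*0 + 0) - 1*(-11))*(-10)) = √(-352 + 18*((0 + 0) + 11)*(-10)) = √(-352 + 18*(0 + 11)*(-10)) = √(-352 + 18*11*(-10)) = √(-352 - 1980) = √(-2332) = 2*I*√583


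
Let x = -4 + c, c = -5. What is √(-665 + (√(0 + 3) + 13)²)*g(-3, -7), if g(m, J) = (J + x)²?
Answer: 256*√(-665 + (13 + √3)²) ≈ 5418.3*I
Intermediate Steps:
x = -9 (x = -4 - 5 = -9)
g(m, J) = (-9 + J)² (g(m, J) = (J - 9)² = (-9 + J)²)
√(-665 + (√(0 + 3) + 13)²)*g(-3, -7) = √(-665 + (√(0 + 3) + 13)²)*(-9 - 7)² = √(-665 + (√3 + 13)²)*(-16)² = √(-665 + (13 + √3)²)*256 = 256*√(-665 + (13 + √3)²)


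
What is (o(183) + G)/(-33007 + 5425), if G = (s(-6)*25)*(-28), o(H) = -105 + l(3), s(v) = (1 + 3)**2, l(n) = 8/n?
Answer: 33907/82746 ≈ 0.40977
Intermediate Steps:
s(v) = 16 (s(v) = 4**2 = 16)
o(H) = -307/3 (o(H) = -105 + 8/3 = -307/3)
G = -11200 (G = (16*25)*(-28) = 400*(-28) = -11200)
(o(183) + G)/(-33007 + 5425) = (-307/3 - 11200)/(-33007 + 5425) = -33907/3/(-27582) = -33907/3*(-1/27582) = 33907/82746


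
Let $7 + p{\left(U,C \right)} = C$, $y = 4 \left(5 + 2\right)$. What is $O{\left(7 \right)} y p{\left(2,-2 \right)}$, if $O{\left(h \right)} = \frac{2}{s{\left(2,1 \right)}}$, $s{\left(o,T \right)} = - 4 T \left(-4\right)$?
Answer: $- \frac{63}{2} \approx -31.5$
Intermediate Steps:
$y = 28$ ($y = 4 \cdot 7 = 28$)
$p{\left(U,C \right)} = -7 + C$
$s{\left(o,T \right)} = 16 T$
$O{\left(h \right)} = \frac{1}{8}$ ($O{\left(h \right)} = \frac{2}{16 \cdot 1} = \frac{2}{16} = 2 \cdot \frac{1}{16} = \frac{1}{8}$)
$O{\left(7 \right)} y p{\left(2,-2 \right)} = \frac{1}{8} \cdot 28 \left(-7 - 2\right) = \frac{7}{2} \left(-9\right) = - \frac{63}{2}$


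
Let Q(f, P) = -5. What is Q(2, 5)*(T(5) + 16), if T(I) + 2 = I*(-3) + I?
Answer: -20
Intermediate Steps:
T(I) = -2 - 2*I (T(I) = -2 + (I*(-3) + I) = -2 + (-3*I + I) = -2 - 2*I)
Q(2, 5)*(T(5) + 16) = -5*((-2 - 2*5) + 16) = -5*((-2 - 10) + 16) = -5*(-12 + 16) = -5*4 = -20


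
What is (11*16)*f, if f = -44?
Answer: -7744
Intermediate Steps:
(11*16)*f = (11*16)*(-44) = 176*(-44) = -7744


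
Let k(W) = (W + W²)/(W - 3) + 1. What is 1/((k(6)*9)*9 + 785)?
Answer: 1/2000 ≈ 0.00050000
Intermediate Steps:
k(W) = 1 + (W + W²)/(-3 + W) (k(W) = (W + W²)/(-3 + W) + 1 = 1 + (W + W²)/(-3 + W))
1/((k(6)*9)*9 + 785) = 1/((((-3 + 6² + 2*6)/(-3 + 6))*9)*9 + 785) = 1/((((-3 + 36 + 12)/3)*9)*9 + 785) = 1/((((⅓)*45)*9)*9 + 785) = 1/((15*9)*9 + 785) = 1/(135*9 + 785) = 1/(1215 + 785) = 1/2000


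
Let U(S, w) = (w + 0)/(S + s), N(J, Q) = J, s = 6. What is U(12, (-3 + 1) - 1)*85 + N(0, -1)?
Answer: -85/6 ≈ -14.167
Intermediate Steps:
U(S, w) = w/(6 + S) (U(S, w) = (w + 0)/(S + 6) = w/(6 + S))
U(12, (-3 + 1) - 1)*85 + N(0, -1) = (((-3 + 1) - 1)/(6 + 12))*85 + 0 = ((-2 - 1)/18)*85 + 0 = -3*1/18*85 + 0 = -1/6*85 + 0 = -85/6 + 0 = -85/6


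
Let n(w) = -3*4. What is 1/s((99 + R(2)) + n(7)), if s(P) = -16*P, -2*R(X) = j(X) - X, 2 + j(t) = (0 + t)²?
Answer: -1/1392 ≈ -0.00071839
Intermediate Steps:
j(t) = -2 + t² (j(t) = -2 + (0 + t)² = -2 + t²)
n(w) = -12
R(X) = 1 + X/2 - X²/2 (R(X) = -((-2 + X²) - X)/2 = -(-2 + X² - X)/2 = 1 + X/2 - X²/2)
1/s((99 + R(2)) + n(7)) = 1/(-16*((99 + (1 + (½)*2 - ½*2²)) - 12)) = 1/(-16*((99 + (1 + 1 - ½*4)) - 12)) = 1/(-16*((99 + (1 + 1 - 2)) - 12)) = 1/(-16*((99 + 0) - 12)) = 1/(-16*(99 - 12)) = 1/(-16*87) = 1/(-1392) = -1/1392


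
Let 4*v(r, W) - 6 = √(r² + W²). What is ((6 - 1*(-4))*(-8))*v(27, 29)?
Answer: -120 - 20*√1570 ≈ -912.46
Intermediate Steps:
v(r, W) = 3/2 + √(W² + r²)/4 (v(r, W) = 3/2 + √(r² + W²)/4 = 3/2 + √(W² + r²)/4)
((6 - 1*(-4))*(-8))*v(27, 29) = ((6 - 1*(-4))*(-8))*(3/2 + √(29² + 27²)/4) = ((6 + 4)*(-8))*(3/2 + √(841 + 729)/4) = (10*(-8))*(3/2 + √1570/4) = -80*(3/2 + √1570/4) = -120 - 20*√1570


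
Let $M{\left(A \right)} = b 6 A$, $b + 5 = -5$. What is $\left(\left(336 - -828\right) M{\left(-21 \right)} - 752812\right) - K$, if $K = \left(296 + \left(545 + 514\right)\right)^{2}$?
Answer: $-1122197$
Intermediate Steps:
$b = -10$ ($b = -5 - 5 = -10$)
$M{\left(A \right)} = - 60 A$ ($M{\left(A \right)} = \left(-10\right) 6 A = - 60 A$)
$K = 1836025$ ($K = \left(296 + 1059\right)^{2} = 1355^{2} = 1836025$)
$\left(\left(336 - -828\right) M{\left(-21 \right)} - 752812\right) - K = \left(\left(336 - -828\right) \left(\left(-60\right) \left(-21\right)\right) - 752812\right) - 1836025 = \left(\left(336 + 828\right) 1260 - 752812\right) - 1836025 = \left(1164 \cdot 1260 - 752812\right) - 1836025 = \left(1466640 - 752812\right) - 1836025 = 713828 - 1836025 = -1122197$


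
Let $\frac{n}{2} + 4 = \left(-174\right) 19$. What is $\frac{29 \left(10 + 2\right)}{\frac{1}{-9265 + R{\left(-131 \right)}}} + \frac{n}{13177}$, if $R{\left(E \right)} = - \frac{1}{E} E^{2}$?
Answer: $- \frac{41884840484}{13177} \approx -3.1786 \cdot 10^{6}$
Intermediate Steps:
$R{\left(E \right)} = - E$
$n = -6620$ ($n = -8 + 2 \left(\left(-174\right) 19\right) = -8 + 2 \left(-3306\right) = -8 - 6612 = -6620$)
$\frac{29 \left(10 + 2\right)}{\frac{1}{-9265 + R{\left(-131 \right)}}} + \frac{n}{13177} = \frac{29 \left(10 + 2\right)}{\frac{1}{-9265 - -131}} - \frac{6620}{13177} = \frac{29 \cdot 12}{\frac{1}{-9265 + 131}} - \frac{6620}{13177} = \frac{348}{\frac{1}{-9134}} - \frac{6620}{13177} = \frac{348}{- \frac{1}{9134}} - \frac{6620}{13177} = 348 \left(-9134\right) - \frac{6620}{13177} = -3178632 - \frac{6620}{13177} = - \frac{41884840484}{13177}$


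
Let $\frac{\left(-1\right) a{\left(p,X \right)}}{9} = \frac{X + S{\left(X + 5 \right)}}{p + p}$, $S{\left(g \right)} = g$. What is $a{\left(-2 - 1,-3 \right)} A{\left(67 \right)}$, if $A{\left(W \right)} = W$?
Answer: $- \frac{201}{2} \approx -100.5$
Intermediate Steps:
$a{\left(p,X \right)} = - \frac{9 \left(5 + 2 X\right)}{2 p}$ ($a{\left(p,X \right)} = - 9 \frac{X + \left(X + 5\right)}{p + p} = - 9 \frac{X + \left(5 + X\right)}{2 p} = - 9 \left(5 + 2 X\right) \frac{1}{2 p} = - 9 \frac{5 + 2 X}{2 p} = - \frac{9 \left(5 + 2 X\right)}{2 p}$)
$a{\left(-2 - 1,-3 \right)} A{\left(67 \right)} = \frac{9 \left(-5 - -6\right)}{2 \left(-2 - 1\right)} 67 = \frac{9 \left(-5 + 6\right)}{2 \left(-2 - 1\right)} 67 = \frac{9}{2} \frac{1}{-3} \cdot 1 \cdot 67 = \frac{9}{2} \left(- \frac{1}{3}\right) 1 \cdot 67 = \left(- \frac{3}{2}\right) 67 = - \frac{201}{2}$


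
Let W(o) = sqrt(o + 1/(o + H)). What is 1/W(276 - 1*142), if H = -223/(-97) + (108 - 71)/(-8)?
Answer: sqrt(155456969822)/4564254 ≈ 0.086384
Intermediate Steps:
H = -1805/776 (H = -223*(-1/97) + 37*(-1/8) = 223/97 - 37/8 = -1805/776 ≈ -2.3260)
W(o) = sqrt(o + 1/(-1805/776 + o)) (W(o) = sqrt(o + 1/(o - 1805/776)) = sqrt(o + 1/(-1805/776 + o)))
1/W(276 - 1*142) = 1/(sqrt((776 + (276 - 1*142)*(-1805 + 776*(276 - 1*142)))/(-1805 + 776*(276 - 1*142)))) = 1/(sqrt((776 + (276 - 142)*(-1805 + 776*(276 - 142)))/(-1805 + 776*(276 - 142)))) = 1/(sqrt((776 + 134*(-1805 + 776*134))/(-1805 + 776*134))) = 1/(sqrt((776 + 134*(-1805 + 103984))/(-1805 + 103984))) = 1/(sqrt((776 + 134*102179)/102179)) = 1/(sqrt((776 + 13691986)/102179)) = 1/(sqrt((1/102179)*13692762)) = 1/(sqrt(13692762/102179)) = 1/(3*sqrt(155456969822)/102179) = sqrt(155456969822)/4564254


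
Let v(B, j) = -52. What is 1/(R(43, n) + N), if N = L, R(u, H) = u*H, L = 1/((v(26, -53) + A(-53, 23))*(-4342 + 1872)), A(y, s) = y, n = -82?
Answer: -259350/914468099 ≈ -0.00028361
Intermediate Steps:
L = 1/259350 (L = 1/((-52 - 53)*(-4342 + 1872)) = 1/(-105*(-2470)) = 1/259350 ≈ 3.8558e-6)
R(u, H) = H*u
N = 1/259350 ≈ 3.8558e-6
1/(R(43, n) + N) = 1/(-82*43 + 1/259350) = 1/(-3526 + 1/259350) = 1/(-914468099/259350) = -259350/914468099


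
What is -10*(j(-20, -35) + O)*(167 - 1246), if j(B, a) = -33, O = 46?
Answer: 140270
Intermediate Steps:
-10*(j(-20, -35) + O)*(167 - 1246) = -10*(-33 + 46)*(167 - 1246) = -130*(-1079) = -10*(-14027) = 140270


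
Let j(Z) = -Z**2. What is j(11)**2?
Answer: 14641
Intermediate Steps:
j(11)**2 = (-1*11**2)**2 = (-1*121)**2 = (-121)**2 = 14641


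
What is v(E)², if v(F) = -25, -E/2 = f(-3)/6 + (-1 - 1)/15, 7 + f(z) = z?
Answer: 625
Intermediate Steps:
f(z) = -7 + z
E = 18/5 (E = -2*((-7 - 3)/6 + (-1 - 1)/15) = -2*(-10*⅙ - 2*1/15) = -2*(-5/3 - 2/15) = -2*(-9/5) = 18/5 ≈ 3.6000)
v(E)² = (-25)² = 625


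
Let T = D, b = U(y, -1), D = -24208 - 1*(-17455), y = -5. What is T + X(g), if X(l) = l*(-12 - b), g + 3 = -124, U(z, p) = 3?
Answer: -4848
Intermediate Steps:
D = -6753 (D = -24208 + 17455 = -6753)
b = 3
g = -127 (g = -3 - 124 = -127)
T = -6753
X(l) = -15*l (X(l) = l*(-12 - 1*3) = l*(-12 - 3) = l*(-15) = -15*l)
T + X(g) = -6753 - 15*(-127) = -6753 + 1905 = -4848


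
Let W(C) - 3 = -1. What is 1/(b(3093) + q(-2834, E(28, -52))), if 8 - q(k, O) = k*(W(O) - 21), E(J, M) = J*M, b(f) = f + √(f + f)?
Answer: -16915/858349613 - √6186/2575048839 ≈ -1.9737e-5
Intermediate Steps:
W(C) = 2 (W(C) = 3 - 1 = 2)
b(f) = f + √2*√f (b(f) = f + √(2*f) = f + √2*√f)
q(k, O) = 8 + 19*k (q(k, O) = 8 - k*(2 - 21) = 8 - k*(-19) = 8 - (-19)*k = 8 + 19*k)
1/(b(3093) + q(-2834, E(28, -52))) = 1/((3093 + √2*√3093) + (8 + 19*(-2834))) = 1/((3093 + √6186) + (8 - 53846)) = 1/((3093 + √6186) - 53838) = 1/(-50745 + √6186)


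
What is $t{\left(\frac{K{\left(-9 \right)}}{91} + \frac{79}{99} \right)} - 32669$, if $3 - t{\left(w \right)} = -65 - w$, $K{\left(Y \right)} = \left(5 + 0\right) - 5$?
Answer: $- \frac{3227420}{99} \approx -32600.0$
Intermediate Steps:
$K{\left(Y \right)} = 0$ ($K{\left(Y \right)} = 5 - 5 = 0$)
$t{\left(w \right)} = 68 + w$ ($t{\left(w \right)} = 3 - \left(-65 - w\right) = 3 + \left(65 + w\right) = 68 + w$)
$t{\left(\frac{K{\left(-9 \right)}}{91} + \frac{79}{99} \right)} - 32669 = \left(68 + \left(\frac{0}{91} + \frac{79}{99}\right)\right) - 32669 = \left(68 + \left(0 \cdot \frac{1}{91} + 79 \cdot \frac{1}{99}\right)\right) - 32669 = \left(68 + \left(0 + \frac{79}{99}\right)\right) - 32669 = \left(68 + \frac{79}{99}\right) - 32669 = \frac{6811}{99} - 32669 = - \frac{3227420}{99}$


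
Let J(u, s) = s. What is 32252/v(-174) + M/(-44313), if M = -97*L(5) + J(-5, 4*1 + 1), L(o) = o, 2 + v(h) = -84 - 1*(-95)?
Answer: 476395732/132939 ≈ 3583.6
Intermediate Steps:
v(h) = 9 (v(h) = -2 + (-84 - 1*(-95)) = -2 + (-84 + 95) = -2 + 11 = 9)
M = -480 (M = -97*5 + (4*1 + 1) = -485 + (4 + 1) = -485 + 5 = -480)
32252/v(-174) + M/(-44313) = 32252/9 - 480/(-44313) = 32252*(⅑) - 480*(-1/44313) = 32252/9 + 160/14771 = 476395732/132939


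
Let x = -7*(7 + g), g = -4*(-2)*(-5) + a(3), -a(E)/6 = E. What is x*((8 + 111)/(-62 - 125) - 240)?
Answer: -944979/11 ≈ -85907.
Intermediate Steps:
a(E) = -6*E
g = -58 (g = -4*(-2)*(-5) - 6*3 = 8*(-5) - 18 = -40 - 18 = -58)
x = 357 (x = -7*(7 - 58) = -7*(-51) = 357)
x*((8 + 111)/(-62 - 125) - 240) = 357*((8 + 111)/(-62 - 125) - 240) = 357*(119/(-187) - 240) = 357*(119*(-1/187) - 240) = 357*(-7/11 - 240) = 357*(-2647/11) = -944979/11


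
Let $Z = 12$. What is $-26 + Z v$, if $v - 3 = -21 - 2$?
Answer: $-266$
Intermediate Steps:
$v = -20$ ($v = 3 - 23 = -20$)
$-26 + Z v = -26 + 12 \left(-20\right) = -26 - 240 = -266$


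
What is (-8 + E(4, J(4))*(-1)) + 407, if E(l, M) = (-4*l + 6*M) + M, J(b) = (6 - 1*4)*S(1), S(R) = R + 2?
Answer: 373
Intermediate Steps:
S(R) = 2 + R
J(b) = 6 (J(b) = (6 - 1*4)*(2 + 1) = (6 - 4)*3 = 2*3 = 6)
E(l, M) = -4*l + 7*M
(-8 + E(4, J(4))*(-1)) + 407 = (-8 + (-4*4 + 7*6)*(-1)) + 407 = (-8 + (-16 + 42)*(-1)) + 407 = (-8 + 26*(-1)) + 407 = (-8 - 26) + 407 = -34 + 407 = 373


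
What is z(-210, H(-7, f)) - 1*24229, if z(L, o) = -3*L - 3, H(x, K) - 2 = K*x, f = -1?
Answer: -23602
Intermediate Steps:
H(x, K) = 2 + K*x
z(L, o) = -3 - 3*L
z(-210, H(-7, f)) - 1*24229 = (-3 - 3*(-210)) - 1*24229 = (-3 + 630) - 24229 = 627 - 24229 = -23602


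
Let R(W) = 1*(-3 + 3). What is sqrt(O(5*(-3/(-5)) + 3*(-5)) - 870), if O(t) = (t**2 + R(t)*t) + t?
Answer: 3*I*sqrt(82) ≈ 27.166*I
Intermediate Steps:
R(W) = 0 (R(W) = 1*0 = 0)
O(t) = t + t**2 (O(t) = (t**2 + 0*t) + t = (t**2 + 0) + t = t**2 + t = t + t**2)
sqrt(O(5*(-3/(-5)) + 3*(-5)) - 870) = sqrt((5*(-3/(-5)) + 3*(-5))*(1 + (5*(-3/(-5)) + 3*(-5))) - 870) = sqrt((5*(-3*(-1/5)) - 15)*(1 + (5*(-3*(-1/5)) - 15)) - 870) = sqrt((5*(3/5) - 15)*(1 + (5*(3/5) - 15)) - 870) = sqrt((3 - 15)*(1 + (3 - 15)) - 870) = sqrt(-12*(1 - 12) - 870) = sqrt(-12*(-11) - 870) = sqrt(132 - 870) = sqrt(-738) = 3*I*sqrt(82)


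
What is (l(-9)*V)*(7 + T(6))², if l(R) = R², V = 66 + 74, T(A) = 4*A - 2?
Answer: 9536940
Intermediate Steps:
T(A) = -2 + 4*A
V = 140
(l(-9)*V)*(7 + T(6))² = ((-9)²*140)*(7 + (-2 + 4*6))² = (81*140)*(7 + (-2 + 24))² = 11340*(7 + 22)² = 11340*29² = 11340*841 = 9536940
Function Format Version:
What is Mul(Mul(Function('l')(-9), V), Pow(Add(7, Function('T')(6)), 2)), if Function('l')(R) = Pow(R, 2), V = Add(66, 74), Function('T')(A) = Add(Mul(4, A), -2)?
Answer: 9536940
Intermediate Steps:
Function('T')(A) = Add(-2, Mul(4, A))
V = 140
Mul(Mul(Function('l')(-9), V), Pow(Add(7, Function('T')(6)), 2)) = Mul(Mul(Pow(-9, 2), 140), Pow(Add(7, Add(-2, Mul(4, 6))), 2)) = Mul(Mul(81, 140), Pow(Add(7, Add(-2, 24)), 2)) = Mul(11340, Pow(Add(7, 22), 2)) = Mul(11340, Pow(29, 2)) = Mul(11340, 841) = 9536940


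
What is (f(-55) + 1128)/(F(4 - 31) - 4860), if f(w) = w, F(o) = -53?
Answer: -1073/4913 ≈ -0.21840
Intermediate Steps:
(f(-55) + 1128)/(F(4 - 31) - 4860) = (-55 + 1128)/(-53 - 4860) = 1073/(-4913) = 1073*(-1/4913) = -1073/4913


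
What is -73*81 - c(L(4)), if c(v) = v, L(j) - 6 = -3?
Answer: -5916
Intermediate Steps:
L(j) = 3 (L(j) = 6 - 3 = 3)
-73*81 - c(L(4)) = -73*81 - 1*3 = -5913 - 3 = -5916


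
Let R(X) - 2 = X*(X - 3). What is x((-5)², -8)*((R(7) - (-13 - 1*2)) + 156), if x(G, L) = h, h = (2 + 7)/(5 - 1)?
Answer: 1809/4 ≈ 452.25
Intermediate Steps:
h = 9/4 ≈ 2.2500
R(X) = 2 + X*(-3 + X) (R(X) = 2 + X*(X - 3) = 2 + X*(-3 + X))
x(G, L) = 9/4
x((-5)², -8)*((R(7) - (-13 - 1*2)) + 156) = 9*(((2 + 7² - 3*7) - (-13 - 1*2)) + 156)/4 = 9*(((2 + 49 - 21) - (-13 - 2)) + 156)/4 = 9*((30 - 1*(-15)) + 156)/4 = 9*((30 + 15) + 156)/4 = 9*(45 + 156)/4 = (9/4)*201 = 1809/4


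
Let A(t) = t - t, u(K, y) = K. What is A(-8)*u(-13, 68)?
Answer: 0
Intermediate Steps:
A(t) = 0
A(-8)*u(-13, 68) = 0*(-13) = 0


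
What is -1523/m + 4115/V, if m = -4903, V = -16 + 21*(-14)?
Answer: -3940743/303986 ≈ -12.964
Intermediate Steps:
V = -310 (V = -16 - 294 = -310)
-1523/m + 4115/V = -1523/(-4903) + 4115/(-310) = -1523*(-1/4903) + 4115*(-1/310) = 1523/4903 - 823/62 = -3940743/303986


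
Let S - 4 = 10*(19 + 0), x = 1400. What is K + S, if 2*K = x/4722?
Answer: 458384/2361 ≈ 194.15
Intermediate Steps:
S = 194 (S = 4 + 10*(19 + 0) = 4 + 10*19 = 4 + 190 = 194)
K = 350/2361 (K = (1400/4722)/2 = (1400*(1/4722))/2 = (½)*(700/2361) = 350/2361 ≈ 0.14824)
K + S = 350/2361 + 194 = 458384/2361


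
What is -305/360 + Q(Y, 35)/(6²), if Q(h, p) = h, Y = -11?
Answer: -83/72 ≈ -1.1528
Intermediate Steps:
-305/360 + Q(Y, 35)/(6²) = -305/360 - 11/(6²) = -305*1/360 - 11/36 = -61/72 - 11*1/36 = -61/72 - 11/36 = -83/72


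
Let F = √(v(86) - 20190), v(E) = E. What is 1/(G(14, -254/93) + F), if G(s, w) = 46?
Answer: 23/11110 - I*√5026/11110 ≈ 0.0020702 - 0.0063811*I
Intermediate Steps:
F = 2*I*√5026 (F = √(86 - 20190) = √(-20104) = 2*I*√5026 ≈ 141.79*I)
1/(G(14, -254/93) + F) = 1/(46 + 2*I*√5026)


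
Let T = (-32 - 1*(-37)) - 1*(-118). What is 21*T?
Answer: 2583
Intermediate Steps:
T = 123 (T = (-32 + 37) + 118 = 5 + 118 = 123)
21*T = 21*123 = 2583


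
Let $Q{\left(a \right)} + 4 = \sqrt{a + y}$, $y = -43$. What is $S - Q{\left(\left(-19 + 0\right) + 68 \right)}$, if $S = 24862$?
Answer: $24866 - \sqrt{6} \approx 24864.0$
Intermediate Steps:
$Q{\left(a \right)} = -4 + \sqrt{-43 + a}$ ($Q{\left(a \right)} = -4 + \sqrt{a - 43} = -4 + \sqrt{-43 + a}$)
$S - Q{\left(\left(-19 + 0\right) + 68 \right)} = 24862 - \left(-4 + \sqrt{-43 + \left(\left(-19 + 0\right) + 68\right)}\right) = 24862 - \left(-4 + \sqrt{-43 + \left(-19 + 68\right)}\right) = 24862 - \left(-4 + \sqrt{-43 + 49}\right) = 24862 - \left(-4 + \sqrt{6}\right) = 24862 + \left(4 - \sqrt{6}\right) = 24866 - \sqrt{6}$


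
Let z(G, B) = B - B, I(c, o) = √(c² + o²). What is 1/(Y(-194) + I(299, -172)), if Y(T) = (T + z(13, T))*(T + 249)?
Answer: -2134/22745983 - √118985/113729915 ≈ -9.6852e-5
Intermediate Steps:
z(G, B) = 0
Y(T) = T*(249 + T) (Y(T) = (T + 0)*(T + 249) = T*(249 + T))
1/(Y(-194) + I(299, -172)) = 1/(-194*(249 - 194) + √(299² + (-172)²)) = 1/(-194*55 + √(89401 + 29584)) = 1/(-10670 + √118985)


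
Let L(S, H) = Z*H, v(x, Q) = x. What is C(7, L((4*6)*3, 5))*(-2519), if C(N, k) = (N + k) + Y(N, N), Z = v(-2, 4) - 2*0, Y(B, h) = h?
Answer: -10076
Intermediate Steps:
Z = -2 (Z = -2 - 2*0 = -2 + 0 = -2)
L(S, H) = -2*H
C(N, k) = k + 2*N (C(N, k) = (N + k) + N = k + 2*N)
C(7, L((4*6)*3, 5))*(-2519) = (-2*5 + 2*7)*(-2519) = (-10 + 14)*(-2519) = 4*(-2519) = -10076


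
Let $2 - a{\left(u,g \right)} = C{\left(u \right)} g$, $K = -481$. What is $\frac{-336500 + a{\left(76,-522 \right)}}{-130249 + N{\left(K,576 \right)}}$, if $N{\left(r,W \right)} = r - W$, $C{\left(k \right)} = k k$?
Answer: $- \frac{1339287}{65653} \approx -20.399$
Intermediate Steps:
$C{\left(k \right)} = k^{2}$
$a{\left(u,g \right)} = 2 - g u^{2}$ ($a{\left(u,g \right)} = 2 - u^{2} g = 2 - g u^{2}$)
$\frac{-336500 + a{\left(76,-522 \right)}}{-130249 + N{\left(K,576 \right)}} = \frac{-336500 - \left(-2 - 522 \cdot 76^{2}\right)}{-130249 - 1057} = \frac{-336500 - \left(-2 - 3015072\right)}{-130249 - 1057} = \frac{-336500 + \left(2 + 3015072\right)}{-130249 - 1057} = \frac{-336500 + 3015074}{-131306} = 2678574 \left(- \frac{1}{131306}\right) = - \frac{1339287}{65653}$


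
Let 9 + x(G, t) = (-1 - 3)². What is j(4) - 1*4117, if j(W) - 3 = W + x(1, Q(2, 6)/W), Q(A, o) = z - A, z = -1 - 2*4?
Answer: -4103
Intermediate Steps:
z = -9 (z = -1 - 8 = -9)
Q(A, o) = -9 - A
x(G, t) = 7 (x(G, t) = -9 + (-1 - 3)² = -9 + (-4)² = -9 + 16 = 7)
j(W) = 10 + W (j(W) = 3 + (W + 7) = 3 + (7 + W) = 10 + W)
j(4) - 1*4117 = (10 + 4) - 1*4117 = 14 - 4117 = -4103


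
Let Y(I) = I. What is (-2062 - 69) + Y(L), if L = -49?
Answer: -2180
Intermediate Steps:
(-2062 - 69) + Y(L) = (-2062 - 69) - 49 = -2131 - 49 = -2180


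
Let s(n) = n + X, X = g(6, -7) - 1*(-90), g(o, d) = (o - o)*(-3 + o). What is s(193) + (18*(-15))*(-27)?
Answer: 7573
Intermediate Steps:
g(o, d) = 0 (g(o, d) = 0*(-3 + o) = 0)
X = 90 (X = 0 - 1*(-90) = 0 + 90 = 90)
s(n) = 90 + n (s(n) = n + 90 = 90 + n)
s(193) + (18*(-15))*(-27) = (90 + 193) + (18*(-15))*(-27) = 283 - 270*(-27) = 283 + 7290 = 7573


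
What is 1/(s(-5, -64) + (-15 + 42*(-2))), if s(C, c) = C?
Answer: -1/104 ≈ -0.0096154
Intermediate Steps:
1/(s(-5, -64) + (-15 + 42*(-2))) = 1/(-5 + (-15 + 42*(-2))) = 1/(-5 + (-15 - 84)) = 1/(-5 - 99) = 1/(-104) = -1/104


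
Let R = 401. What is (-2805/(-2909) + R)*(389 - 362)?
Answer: 31571478/2909 ≈ 10853.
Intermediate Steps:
(-2805/(-2909) + R)*(389 - 362) = (-2805/(-2909) + 401)*(389 - 362) = (-2805*(-1/2909) + 401)*27 = (2805/2909 + 401)*27 = (1169314/2909)*27 = 31571478/2909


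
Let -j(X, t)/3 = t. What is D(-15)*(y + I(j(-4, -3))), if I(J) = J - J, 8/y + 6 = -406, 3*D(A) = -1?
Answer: 2/309 ≈ 0.0064725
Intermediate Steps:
D(A) = -1/3 (D(A) = (1/3)*(-1) = -1/3)
j(X, t) = -3*t
y = -2/103 (y = 8/(-6 - 406) = 8/(-412) = 8*(-1/412) = -2/103 ≈ -0.019417)
I(J) = 0
D(-15)*(y + I(j(-4, -3))) = -(-2/103 + 0)/3 = -1/3*(-2/103) = 2/309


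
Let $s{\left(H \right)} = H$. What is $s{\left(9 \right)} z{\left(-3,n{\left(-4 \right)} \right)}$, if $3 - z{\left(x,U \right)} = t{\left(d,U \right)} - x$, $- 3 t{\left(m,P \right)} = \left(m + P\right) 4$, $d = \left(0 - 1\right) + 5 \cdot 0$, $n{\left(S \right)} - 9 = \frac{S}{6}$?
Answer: $88$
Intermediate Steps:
$n{\left(S \right)} = 9 + \frac{S}{6}$
$d = -1$ ($d = -1 + 0 = -1$)
$t{\left(m,P \right)} = - \frac{4 P}{3} - \frac{4 m}{3}$ ($t{\left(m,P \right)} = - \frac{\left(m + P\right) 4}{3} = - \frac{\left(P + m\right) 4}{3} = - \frac{4 P + 4 m}{3} = - \frac{4 P}{3} - \frac{4 m}{3}$)
$z{\left(x,U \right)} = \frac{5}{3} + x + \frac{4 U}{3}$ ($z{\left(x,U \right)} = 3 - \left(\left(- \frac{4 U}{3} - - \frac{4}{3}\right) - x\right) = 3 - \left(\left(- \frac{4 U}{3} + \frac{4}{3}\right) - x\right) = 3 - \left(\left(\frac{4}{3} - \frac{4 U}{3}\right) - x\right) = 3 - \left(\frac{4}{3} - x - \frac{4 U}{3}\right) = 3 + \left(- \frac{4}{3} + x + \frac{4 U}{3}\right) = \frac{5}{3} + x + \frac{4 U}{3}$)
$s{\left(9 \right)} z{\left(-3,n{\left(-4 \right)} \right)} = 9 \left(\frac{5}{3} - 3 + \frac{4 \left(9 + \frac{1}{6} \left(-4\right)\right)}{3}\right) = 9 \left(\frac{5}{3} - 3 + \frac{4 \left(9 - \frac{2}{3}\right)}{3}\right) = 9 \left(\frac{5}{3} - 3 + \frac{4}{3} \cdot \frac{25}{3}\right) = 9 \left(\frac{5}{3} - 3 + \frac{100}{9}\right) = 9 \cdot \frac{88}{9} = 88$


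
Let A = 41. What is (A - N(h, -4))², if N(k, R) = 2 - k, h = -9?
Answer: 900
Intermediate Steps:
(A - N(h, -4))² = (41 - (2 - 1*(-9)))² = (41 - (2 + 9))² = (41 - 1*11)² = (41 - 11)² = 30² = 900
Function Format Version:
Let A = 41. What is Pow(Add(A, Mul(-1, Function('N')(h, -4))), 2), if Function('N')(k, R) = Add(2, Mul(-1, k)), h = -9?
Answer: 900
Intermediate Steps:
Pow(Add(A, Mul(-1, Function('N')(h, -4))), 2) = Pow(Add(41, Mul(-1, Add(2, Mul(-1, -9)))), 2) = Pow(Add(41, Mul(-1, Add(2, 9))), 2) = Pow(Add(41, Mul(-1, 11)), 2) = Pow(Add(41, -11), 2) = Pow(30, 2) = 900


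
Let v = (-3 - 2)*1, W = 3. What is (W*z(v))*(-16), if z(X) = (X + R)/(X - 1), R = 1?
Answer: -32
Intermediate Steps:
v = -5 (v = -5*1 = -5)
z(X) = (1 + X)/(-1 + X) (z(X) = (X + 1)/(X - 1) = (1 + X)/(-1 + X))
(W*z(v))*(-16) = (3*((1 - 5)/(-1 - 5)))*(-16) = (3*(-4/(-6)))*(-16) = (3*(-1/6*(-4)))*(-16) = (3*(2/3))*(-16) = 2*(-16) = -32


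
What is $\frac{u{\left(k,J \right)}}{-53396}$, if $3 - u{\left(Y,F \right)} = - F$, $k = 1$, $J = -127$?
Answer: $\frac{31}{13349} \approx 0.0023223$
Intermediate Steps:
$u{\left(Y,F \right)} = 3 + F$ ($u{\left(Y,F \right)} = 3 - - F = 3 + F$)
$\frac{u{\left(k,J \right)}}{-53396} = \frac{3 - 127}{-53396} = \left(-124\right) \left(- \frac{1}{53396}\right) = \frac{31}{13349}$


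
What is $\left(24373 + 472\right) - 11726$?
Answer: $13119$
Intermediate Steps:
$\left(24373 + 472\right) - 11726 = 24845 - 11726 = 13119$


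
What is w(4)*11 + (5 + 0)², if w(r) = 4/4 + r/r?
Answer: 47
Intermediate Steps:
w(r) = 2 (w(r) = 4*(¼) + 1 = 1 + 1 = 2)
w(4)*11 + (5 + 0)² = 2*11 + (5 + 0)² = 22 + 5² = 22 + 25 = 47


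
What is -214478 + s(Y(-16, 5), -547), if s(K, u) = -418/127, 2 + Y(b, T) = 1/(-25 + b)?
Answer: -27239124/127 ≈ -2.1448e+5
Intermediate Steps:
Y(b, T) = -2 + 1/(-25 + b)
s(K, u) = -418/127 (s(K, u) = -418*1/127 = -418/127)
-214478 + s(Y(-16, 5), -547) = -214478 - 418/127 = -27239124/127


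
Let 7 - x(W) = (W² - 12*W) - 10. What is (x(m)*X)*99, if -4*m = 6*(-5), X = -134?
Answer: -1346499/2 ≈ -6.7325e+5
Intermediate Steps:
m = 15/2 (m = -3*(-5)/2 = -¼*(-30) = 15/2 ≈ 7.5000)
x(W) = 17 - W² + 12*W (x(W) = 7 - ((W² - 12*W) - 10) = 7 - (-10 + W² - 12*W) = 7 + (10 - W² + 12*W) = 17 - W² + 12*W)
(x(m)*X)*99 = ((17 - (15/2)² + 12*(15/2))*(-134))*99 = ((17 - 1*225/4 + 90)*(-134))*99 = ((17 - 225/4 + 90)*(-134))*99 = ((203/4)*(-134))*99 = -13601/2*99 = -1346499/2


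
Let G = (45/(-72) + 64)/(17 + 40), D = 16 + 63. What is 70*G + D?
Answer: 11919/76 ≈ 156.83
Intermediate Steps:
D = 79
G = 169/152 (G = (45*(-1/72) + 64)/57 = (-5/8 + 64)*(1/57) = (507/8)*(1/57) = 169/152 ≈ 1.1118)
70*G + D = 70*(169/152) + 79 = 5915/76 + 79 = 11919/76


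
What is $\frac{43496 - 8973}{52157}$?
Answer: $\frac{34523}{52157} \approx 0.66191$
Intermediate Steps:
$\frac{43496 - 8973}{52157} = 34523 \cdot \frac{1}{52157} = \frac{34523}{52157}$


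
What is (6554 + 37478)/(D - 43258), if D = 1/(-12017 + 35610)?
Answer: -1038846976/1020585993 ≈ -1.0179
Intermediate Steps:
D = 1/23593 ≈ 4.2385e-5
(6554 + 37478)/(D - 43258) = (6554 + 37478)/(1/23593 - 43258) = 44032/(-1020585993/23593) = 44032*(-23593/1020585993) = -1038846976/1020585993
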